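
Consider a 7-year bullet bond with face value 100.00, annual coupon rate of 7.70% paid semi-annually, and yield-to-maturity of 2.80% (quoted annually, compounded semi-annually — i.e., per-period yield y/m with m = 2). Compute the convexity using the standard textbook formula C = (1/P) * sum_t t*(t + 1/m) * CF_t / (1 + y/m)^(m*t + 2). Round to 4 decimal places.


Coupon per period c = face * coupon_rate / m = 3.850000
Periods per year m = 2; per-period yield y/m = 0.014000
Number of cashflows N = 14
Cashflows (t years, CF_t, discount factor 1/(1+y/m)^(m*t), PV):
  t = 0.5000: CF_t = 3.850000, DF = 0.986193, PV = 3.796844
  t = 1.0000: CF_t = 3.850000, DF = 0.972577, PV = 3.744422
  t = 1.5000: CF_t = 3.850000, DF = 0.959149, PV = 3.692724
  t = 2.0000: CF_t = 3.850000, DF = 0.945906, PV = 3.641740
  t = 2.5000: CF_t = 3.850000, DF = 0.932847, PV = 3.591459
  t = 3.0000: CF_t = 3.850000, DF = 0.919967, PV = 3.541873
  t = 3.5000: CF_t = 3.850000, DF = 0.907265, PV = 3.492972
  t = 4.0000: CF_t = 3.850000, DF = 0.894739, PV = 3.444745
  t = 4.5000: CF_t = 3.850000, DF = 0.882386, PV = 3.397185
  t = 5.0000: CF_t = 3.850000, DF = 0.870203, PV = 3.350281
  t = 5.5000: CF_t = 3.850000, DF = 0.858188, PV = 3.304024
  t = 6.0000: CF_t = 3.850000, DF = 0.846339, PV = 3.258407
  t = 6.5000: CF_t = 3.850000, DF = 0.834654, PV = 3.213419
  t = 7.0000: CF_t = 103.850000, DF = 0.823130, PV = 85.482090
Price P = sum_t PV_t = 130.952184
Convexity numerator sum_t t*(t + 1/m) * CF_t / (1+y/m)^(m*t + 2):
  t = 0.5000: term = 1.846362
  t = 1.0000: term = 5.462610
  t = 1.5000: term = 10.774378
  t = 2.0000: term = 17.709366
  t = 2.5000: term = 26.197286
  t = 3.0000: term = 36.169823
  t = 3.5000: term = 47.560583
  t = 4.0000: term = 60.305050
  t = 4.5000: term = 74.340545
  t = 5.0000: term = 89.606180
  t = 5.5000: term = 106.042817
  t = 6.0000: term = 123.593026
  t = 6.5000: term = 142.201049
  t = 7.0000: term = 4364.741464
Convexity = (1/P) * sum = 5106.550540 / 130.952184 = 38.995536

Answer: Convexity = 38.9955


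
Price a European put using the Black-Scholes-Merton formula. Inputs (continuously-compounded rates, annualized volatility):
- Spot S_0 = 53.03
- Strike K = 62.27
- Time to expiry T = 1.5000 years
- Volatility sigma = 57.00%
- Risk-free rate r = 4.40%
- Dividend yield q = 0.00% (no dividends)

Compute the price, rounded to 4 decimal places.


Answer: Price = 17.9579

Derivation:
d1 = (ln(S/K) + (r - q + 0.5*sigma^2) * T) / (sigma * sqrt(T)) = 0.21351102
d2 = d1 - sigma * sqrt(T) = -0.48459355
exp(-rT) = 0.93613086; exp(-qT) = 1.00000000
P = K * exp(-rT) * N(-d2) - S_0 * exp(-qT) * N(-d1)
N(-d1) = 0.41546420; N(-d2) = 0.68601766
P = 62.2700 * 0.93613086 * 0.68601766 - 53.0300 * 1.00000000 * 0.41546420 = 17.9579


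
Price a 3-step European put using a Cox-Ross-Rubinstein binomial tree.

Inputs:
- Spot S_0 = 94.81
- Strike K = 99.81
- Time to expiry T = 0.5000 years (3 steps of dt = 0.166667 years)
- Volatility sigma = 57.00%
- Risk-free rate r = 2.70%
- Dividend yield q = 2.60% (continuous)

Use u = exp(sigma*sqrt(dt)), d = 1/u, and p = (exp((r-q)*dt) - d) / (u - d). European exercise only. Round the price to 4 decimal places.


Answer: Price = V(0,0) = 19.0502

Derivation:
dt = T/N = 0.166667
u = exp(sigma*sqrt(dt)) = 1.262005; d = 1/u = 0.792390
p = (exp((r-q)*dt) - d) / (u - d) = 0.442441
Discount per step: exp(-r*dt) = 0.995510
Stock lattice S(k, i) with i counting down-moves:
  k=0: S(0,0) = 94.8100
  k=1: S(1,0) = 119.6507; S(1,1) = 75.1265
  k=2: S(2,0) = 150.9997; S(2,1) = 94.8100; S(2,2) = 59.5295
  k=3: S(3,0) = 190.5624; S(3,1) = 119.6507; S(3,2) = 75.1265; S(3,3) = 47.1706
Terminal payoffs V(N, i) = max(K - S_T, 0):
  V(3,0) = 0.000000; V(3,1) = 0.000000; V(3,2) = 24.683500; V(3,3) = 52.639424
Backward induction: V(k, i) = exp(-r*dt) * [p * V(k+1, i) + (1-p) * V(k+1, i+1)].
  V(2,0) = exp(-r*dt) * [p*0.000000 + (1-p)*0.000000] = 0.000000
  V(2,1) = exp(-r*dt) * [p*0.000000 + (1-p)*24.683500] = 13.700724
  V(2,2) = exp(-r*dt) * [p*24.683500 + (1-p)*52.639424] = 40.089776
  V(1,0) = exp(-r*dt) * [p*0.000000 + (1-p)*13.700724] = 7.604669
  V(1,1) = exp(-r*dt) * [p*13.700724 + (1-p)*40.089776] = 28.286610
  V(0,0) = exp(-r*dt) * [p*7.604669 + (1-p)*28.286610] = 19.050159


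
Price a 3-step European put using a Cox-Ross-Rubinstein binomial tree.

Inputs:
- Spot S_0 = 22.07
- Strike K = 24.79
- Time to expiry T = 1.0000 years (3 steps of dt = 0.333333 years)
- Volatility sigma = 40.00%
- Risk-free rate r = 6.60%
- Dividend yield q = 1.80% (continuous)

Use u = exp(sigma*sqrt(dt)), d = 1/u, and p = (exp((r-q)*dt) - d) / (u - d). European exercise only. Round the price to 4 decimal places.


Answer: Price = V(0,0) = 4.5039

Derivation:
dt = T/N = 0.333333
u = exp(sigma*sqrt(dt)) = 1.259784; d = 1/u = 0.793787
p = (exp((r-q)*dt) - d) / (u - d) = 0.477131
Discount per step: exp(-r*dt) = 0.978240
Stock lattice S(k, i) with i counting down-moves:
  k=0: S(0,0) = 22.0700
  k=1: S(1,0) = 27.8034; S(1,1) = 17.5189
  k=2: S(2,0) = 35.0263; S(2,1) = 22.0700; S(2,2) = 13.9063
  k=3: S(3,0) = 44.1256; S(3,1) = 27.8034; S(3,2) = 17.5189; S(3,3) = 11.0386
Terminal payoffs V(N, i) = max(K - S_T, 0):
  V(3,0) = 0.000000; V(3,1) = 0.000000; V(3,2) = 7.271121; V(3,3) = 13.751393
Backward induction: V(k, i) = exp(-r*dt) * [p * V(k+1, i) + (1-p) * V(k+1, i+1)].
  V(2,0) = exp(-r*dt) * [p*0.000000 + (1-p)*0.000000] = 0.000000
  V(2,1) = exp(-r*dt) * [p*0.000000 + (1-p)*7.271121] = 3.719114
  V(2,2) = exp(-r*dt) * [p*7.271121 + (1-p)*13.751393] = 10.427504
  V(1,0) = exp(-r*dt) * [p*0.000000 + (1-p)*3.719114] = 1.902294
  V(1,1) = exp(-r*dt) * [p*3.719114 + (1-p)*10.427504] = 7.069469
  V(0,0) = exp(-r*dt) * [p*1.902294 + (1-p)*7.069469] = 4.503865


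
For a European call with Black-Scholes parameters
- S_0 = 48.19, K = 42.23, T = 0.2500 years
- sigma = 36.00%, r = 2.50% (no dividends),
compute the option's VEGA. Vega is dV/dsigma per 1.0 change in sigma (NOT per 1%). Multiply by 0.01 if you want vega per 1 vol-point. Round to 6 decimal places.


Answer: Vega = 6.651468

Derivation:
d1 = 0.8581703428; d2 = 0.6781703428
phi(d1) = 0.2760518132; exp(-qT) = 1.0000000000; exp(-rT) = 0.9937694906
Vega = S * exp(-qT) * phi(d1) * sqrt(T) = 48.1900 * 1.0000000000 * 0.2760518132 * 0.5000000000 = 6.651468


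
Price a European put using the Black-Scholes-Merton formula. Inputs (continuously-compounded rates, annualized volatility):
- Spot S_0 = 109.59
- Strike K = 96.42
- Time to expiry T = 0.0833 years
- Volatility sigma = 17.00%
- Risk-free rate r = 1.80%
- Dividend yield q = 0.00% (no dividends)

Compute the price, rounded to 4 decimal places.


d1 = (ln(S/K) + (r - q + 0.5*sigma^2) * T) / (sigma * sqrt(T)) = 2.66454051
d2 = d1 - sigma * sqrt(T) = 2.61547556
exp(-rT) = 0.99850172; exp(-qT) = 1.00000000
P = K * exp(-rT) * N(-d2) - S_0 * exp(-qT) * N(-d1)
N(-d1) = 0.00385468; N(-d2) = 0.00445516
P = 96.4200 * 0.99850172 * 0.00445516 - 109.5900 * 1.00000000 * 0.00385468 = 0.0065

Answer: Price = 0.0065


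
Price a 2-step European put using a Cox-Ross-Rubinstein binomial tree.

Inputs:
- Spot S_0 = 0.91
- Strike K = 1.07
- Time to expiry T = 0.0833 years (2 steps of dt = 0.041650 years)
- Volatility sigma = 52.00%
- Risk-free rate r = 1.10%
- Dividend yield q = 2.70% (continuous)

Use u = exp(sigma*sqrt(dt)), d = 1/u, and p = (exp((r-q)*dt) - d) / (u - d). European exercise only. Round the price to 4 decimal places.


dt = T/N = 0.041650
u = exp(sigma*sqrt(dt)) = 1.111959; d = 1/u = 0.899314
p = (exp((r-q)*dt) - d) / (u - d) = 0.470361
Discount per step: exp(-r*dt) = 0.999542
Stock lattice S(k, i) with i counting down-moves:
  k=0: S(0,0) = 0.9100
  k=1: S(1,0) = 1.0119; S(1,1) = 0.8184
  k=2: S(2,0) = 1.1252; S(2,1) = 0.9100; S(2,2) = 0.7360
Terminal payoffs V(N, i) = max(K - S_T, 0):
  V(2,0) = 0.000000; V(2,1) = 0.160000; V(2,2) = 0.334024
Backward induction: V(k, i) = exp(-r*dt) * [p * V(k+1, i) + (1-p) * V(k+1, i+1)].
  V(1,0) = exp(-r*dt) * [p*0.000000 + (1-p)*0.160000] = 0.084703
  V(1,1) = exp(-r*dt) * [p*0.160000 + (1-p)*0.334024] = 0.252054
  V(0,0) = exp(-r*dt) * [p*0.084703 + (1-p)*0.252054] = 0.173259

Answer: Price = V(0,0) = 0.1733


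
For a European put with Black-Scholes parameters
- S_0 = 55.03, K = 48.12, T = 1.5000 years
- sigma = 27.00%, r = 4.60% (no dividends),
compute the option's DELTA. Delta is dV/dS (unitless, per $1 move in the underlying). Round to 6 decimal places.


Answer: Delta = -0.217763

Derivation:
d1 = 0.7797711694; d2 = 0.4490900541
phi(d1) = 0.2943575566; exp(-qT) = 1.0000000000; exp(-rT) = 0.9333266801
N(-d1) = 0.2177627896
Delta = -exp(-qT) * N(-d1) = -1.0000000000 * 0.2177627896 = -0.217763


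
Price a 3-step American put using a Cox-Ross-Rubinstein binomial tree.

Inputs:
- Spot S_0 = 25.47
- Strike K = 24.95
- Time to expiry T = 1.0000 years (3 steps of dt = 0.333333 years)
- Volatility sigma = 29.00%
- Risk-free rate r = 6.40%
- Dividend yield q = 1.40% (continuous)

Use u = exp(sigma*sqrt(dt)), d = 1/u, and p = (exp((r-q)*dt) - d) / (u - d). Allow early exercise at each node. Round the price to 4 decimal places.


dt = T/N = 0.333333
u = exp(sigma*sqrt(dt)) = 1.182264; d = 1/u = 0.845834
p = (exp((r-q)*dt) - d) / (u - d) = 0.508195
Discount per step: exp(-r*dt) = 0.978893
Stock lattice S(k, i) with i counting down-moves:
  k=0: S(0,0) = 25.4700
  k=1: S(1,0) = 30.1123; S(1,1) = 21.5434
  k=2: S(2,0) = 35.6007; S(2,1) = 25.4700; S(2,2) = 18.2222
  k=3: S(3,0) = 42.0894; S(3,1) = 30.1123; S(3,2) = 21.5434; S(3,3) = 15.4129
Terminal payoffs V(N, i) = max(K - S_T, 0):
  V(3,0) = 0.000000; V(3,1) = 0.000000; V(3,2) = 3.406596; V(3,3) = 9.537073
Backward induction: V(k, i) = exp(-r*dt) * [p * V(k+1, i) + (1-p) * V(k+1, i+1)]; then take max(V_cont, immediate exercise) for American.
  V(2,0) = exp(-r*dt) * [p*0.000000 + (1-p)*0.000000] = 0.000000; exercise = 0.000000; V(2,0) = max -> 0.000000
  V(2,1) = exp(-r*dt) * [p*0.000000 + (1-p)*3.406596] = 1.640019; exercise = 0.000000; V(2,1) = max -> 1.640019
  V(2,2) = exp(-r*dt) * [p*3.406596 + (1-p)*9.537073] = 6.286055; exercise = 6.727846; V(2,2) = max -> 6.727846
  V(1,0) = exp(-r*dt) * [p*0.000000 + (1-p)*1.640019] = 0.789546; exercise = 0.000000; V(1,0) = max -> 0.789546
  V(1,1) = exp(-r*dt) * [p*1.640019 + (1-p)*6.727846] = 4.054808; exercise = 3.406596; V(1,1) = max -> 4.054808
  V(0,0) = exp(-r*dt) * [p*0.789546 + (1-p)*4.054808] = 2.344859; exercise = 0.000000; V(0,0) = max -> 2.344859

Answer: Price = V(0,0) = 2.3449


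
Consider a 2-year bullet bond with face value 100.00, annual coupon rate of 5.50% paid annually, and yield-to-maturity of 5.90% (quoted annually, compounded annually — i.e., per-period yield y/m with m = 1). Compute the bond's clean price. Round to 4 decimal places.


Coupon per period c = face * coupon_rate / m = 5.500000
Periods per year m = 1; per-period yield y/m = 0.059000
Number of cashflows N = 2
Cashflows (t years, CF_t, discount factor 1/(1+y/m)^(m*t), PV):
  t = 1.0000: CF_t = 5.500000, DF = 0.944287, PV = 5.193579
  t = 2.0000: CF_t = 105.500000, DF = 0.891678, PV = 94.072035
Price P = sum_t PV_t = 99.265614

Answer: Price = 99.2656


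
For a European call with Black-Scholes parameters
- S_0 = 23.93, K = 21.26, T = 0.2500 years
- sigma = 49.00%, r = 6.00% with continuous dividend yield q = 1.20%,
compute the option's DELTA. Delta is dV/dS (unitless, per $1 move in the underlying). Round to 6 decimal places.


d1 = 0.6543593021; d2 = 0.4093593021
phi(d1) = 0.3220554378; exp(-qT) = 0.9970044955; exp(-rT) = 0.9851119396
N(d1) = 0.7435598260
Delta = exp(-qT) * N(d1) = 0.9970044955 * 0.7435598260 = 0.741332

Answer: Delta = 0.741332


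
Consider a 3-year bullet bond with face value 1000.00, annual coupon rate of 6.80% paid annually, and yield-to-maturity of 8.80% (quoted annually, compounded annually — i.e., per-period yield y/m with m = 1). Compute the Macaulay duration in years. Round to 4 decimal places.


Answer: Macaulay duration = 2.8078 years

Derivation:
Coupon per period c = face * coupon_rate / m = 68.000000
Periods per year m = 1; per-period yield y/m = 0.088000
Number of cashflows N = 3
Cashflows (t years, CF_t, discount factor 1/(1+y/m)^(m*t), PV):
  t = 1.0000: CF_t = 68.000000, DF = 0.919118, PV = 62.500000
  t = 2.0000: CF_t = 68.000000, DF = 0.844777, PV = 57.444853
  t = 3.0000: CF_t = 1068.000000, DF = 0.776450, PV = 829.248256
Price P = sum_t PV_t = 949.193109
Macaulay numerator sum_t t * PV_t:
  t * PV_t at t = 1.0000: 62.500000
  t * PV_t at t = 2.0000: 114.889706
  t * PV_t at t = 3.0000: 2487.744767
Macaulay duration D = (sum_t t * PV_t) / P = 2665.134473 / 949.193109 = 2.807790


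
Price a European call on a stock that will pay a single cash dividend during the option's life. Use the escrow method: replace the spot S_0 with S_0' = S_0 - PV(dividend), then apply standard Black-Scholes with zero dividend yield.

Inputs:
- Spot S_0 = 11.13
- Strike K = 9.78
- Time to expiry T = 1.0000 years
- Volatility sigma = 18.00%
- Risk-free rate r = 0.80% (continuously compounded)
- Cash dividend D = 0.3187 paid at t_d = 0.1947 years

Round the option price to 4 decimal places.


Answer: Price = 1.4192

Derivation:
PV(D) = D * exp(-r * t_d) = 0.3187 * 0.99844361 = 0.31820398
S_0' = S_0 - PV(D) = 11.1300 - 0.31820398 = 10.81179602
d1 = (ln(S_0'/K) + (r + sigma^2/2)*T) / (sigma*sqrt(T)) = 0.69165710
d2 = d1 - sigma*sqrt(T) = 0.51165710
exp(-rT) = 0.99203191
N(d1) = 0.75542365; N(d2) = 0.69555449
C = S_0' * N(d1) - K * exp(-rT) * N(d2) = 10.81179602 * 0.75542365 - 9.7800 * 0.99203191 * 0.69555449 = 1.4192


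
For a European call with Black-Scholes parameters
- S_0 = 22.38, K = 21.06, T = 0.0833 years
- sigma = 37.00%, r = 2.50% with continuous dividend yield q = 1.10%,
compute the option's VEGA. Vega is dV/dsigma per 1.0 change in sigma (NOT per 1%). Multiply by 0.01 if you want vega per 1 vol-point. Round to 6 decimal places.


Answer: Vega = 2.106315

Derivation:
d1 = 0.6335918373; d2 = 0.5268034016
phi(d1) = 0.3263914532; exp(-qT) = 0.9990841197; exp(-rT) = 0.9979196669
Vega = S * exp(-qT) * phi(d1) * sqrt(T) = 22.3800 * 0.9990841197 * 0.3263914532 * 0.2886173938 = 2.106315


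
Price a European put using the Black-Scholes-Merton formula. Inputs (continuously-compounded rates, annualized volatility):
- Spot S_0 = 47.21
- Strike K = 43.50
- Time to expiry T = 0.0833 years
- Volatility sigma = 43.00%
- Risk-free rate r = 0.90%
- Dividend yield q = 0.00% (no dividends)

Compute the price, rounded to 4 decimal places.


d1 = (ln(S/K) + (r - q + 0.5*sigma^2) * T) / (sigma * sqrt(T)) = 0.72757127
d2 = d1 - sigma * sqrt(T) = 0.60346579
exp(-rT) = 0.99925058; exp(-qT) = 1.00000000
P = K * exp(-rT) * N(-d2) - S_0 * exp(-qT) * N(-d1)
N(-d1) = 0.23343804; N(-d2) = 0.27309943
P = 43.5000 * 0.99925058 * 0.27309943 - 47.2100 * 1.00000000 * 0.23343804 = 0.8503

Answer: Price = 0.8503


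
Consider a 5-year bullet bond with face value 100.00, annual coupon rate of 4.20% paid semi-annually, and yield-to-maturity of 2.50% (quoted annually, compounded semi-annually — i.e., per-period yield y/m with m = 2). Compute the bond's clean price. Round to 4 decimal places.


Answer: Price = 107.9437

Derivation:
Coupon per period c = face * coupon_rate / m = 2.100000
Periods per year m = 2; per-period yield y/m = 0.012500
Number of cashflows N = 10
Cashflows (t years, CF_t, discount factor 1/(1+y/m)^(m*t), PV):
  t = 0.5000: CF_t = 2.100000, DF = 0.987654, PV = 2.074074
  t = 1.0000: CF_t = 2.100000, DF = 0.975461, PV = 2.048468
  t = 1.5000: CF_t = 2.100000, DF = 0.963418, PV = 2.023178
  t = 2.0000: CF_t = 2.100000, DF = 0.951524, PV = 1.998201
  t = 2.5000: CF_t = 2.100000, DF = 0.939777, PV = 1.973532
  t = 3.0000: CF_t = 2.100000, DF = 0.928175, PV = 1.949167
  t = 3.5000: CF_t = 2.100000, DF = 0.916716, PV = 1.925103
  t = 4.0000: CF_t = 2.100000, DF = 0.905398, PV = 1.901337
  t = 4.5000: CF_t = 2.100000, DF = 0.894221, PV = 1.877863
  t = 5.0000: CF_t = 102.100000, DF = 0.883181, PV = 90.172773
Price P = sum_t PV_t = 107.943697


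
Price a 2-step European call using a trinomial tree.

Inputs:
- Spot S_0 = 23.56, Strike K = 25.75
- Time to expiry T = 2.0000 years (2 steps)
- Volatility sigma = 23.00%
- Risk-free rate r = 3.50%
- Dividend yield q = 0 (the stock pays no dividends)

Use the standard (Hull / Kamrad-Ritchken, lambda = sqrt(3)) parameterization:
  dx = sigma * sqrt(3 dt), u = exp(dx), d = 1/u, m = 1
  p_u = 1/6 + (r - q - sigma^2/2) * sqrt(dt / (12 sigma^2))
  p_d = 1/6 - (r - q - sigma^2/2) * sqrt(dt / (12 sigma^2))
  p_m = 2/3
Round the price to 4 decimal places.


Answer: Price = V(0,0) = 2.8378

Derivation:
dt = T/N = 1.000000; dx = sigma*sqrt(3*dt) = 0.398372
u = exp(dx) = 1.489398; d = 1/u = 0.671412
p_u = 0.177398, p_m = 0.666667, p_d = 0.155935
Discount per step: exp(-r*dt) = 0.965605
Stock lattice S(k, j) with j the centered position index:
  k=0: S(0,+0) = 23.5600
  k=1: S(1,-1) = 15.8185; S(1,+0) = 23.5600; S(1,+1) = 35.0902
  k=2: S(2,-2) = 10.6207; S(2,-1) = 15.8185; S(2,+0) = 23.5600; S(2,+1) = 35.0902; S(2,+2) = 52.2633
Terminal payoffs V(N, j) = max(S_T - K, 0):
  V(2,-2) = 0.000000; V(2,-1) = 0.000000; V(2,+0) = 0.000000; V(2,+1) = 9.340205; V(2,+2) = 26.513265
Backward induction: V(k, j) = exp(-r*dt) * [p_u * V(k+1, j+1) + p_m * V(k+1, j) + p_d * V(k+1, j-1)]
  V(1,-1) = exp(-r*dt) * [p_u*0.000000 + p_m*0.000000 + p_d*0.000000] = 0.000000
  V(1,+0) = exp(-r*dt) * [p_u*9.340205 + p_m*0.000000 + p_d*0.000000] = 1.599943
  V(1,+1) = exp(-r*dt) * [p_u*26.513265 + p_m*9.340205 + p_d*0.000000] = 10.554260
  V(0,+0) = exp(-r*dt) * [p_u*10.554260 + p_m*1.599943 + p_d*0.000000] = 2.837848


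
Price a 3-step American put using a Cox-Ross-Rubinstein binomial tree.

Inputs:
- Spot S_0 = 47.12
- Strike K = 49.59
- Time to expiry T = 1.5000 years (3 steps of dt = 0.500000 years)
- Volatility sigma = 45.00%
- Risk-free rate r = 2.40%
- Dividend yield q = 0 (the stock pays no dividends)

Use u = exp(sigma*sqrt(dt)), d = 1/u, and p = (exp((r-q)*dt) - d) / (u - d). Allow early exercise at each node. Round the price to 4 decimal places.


dt = T/N = 0.500000
u = exp(sigma*sqrt(dt)) = 1.374648; d = 1/u = 0.727459
p = (exp((r-q)*dt) - d) / (u - d) = 0.439768
Discount per step: exp(-r*dt) = 0.988072
Stock lattice S(k, i) with i counting down-moves:
  k=0: S(0,0) = 47.1200
  k=1: S(1,0) = 64.7734; S(1,1) = 34.2779
  k=2: S(2,0) = 89.0407; S(2,1) = 47.1200; S(2,2) = 24.9357
  k=3: S(3,0) = 122.3997; S(3,1) = 64.7734; S(3,2) = 34.2779; S(3,3) = 18.1397
Terminal payoffs V(N, i) = max(K - S_T, 0):
  V(3,0) = 0.000000; V(3,1) = 0.000000; V(3,2) = 15.312146; V(3,3) = 31.450291
Backward induction: V(k, i) = exp(-r*dt) * [p * V(k+1, i) + (1-p) * V(k+1, i+1)]; then take max(V_cont, immediate exercise) for American.
  V(2,0) = exp(-r*dt) * [p*0.000000 + (1-p)*0.000000] = 0.000000; exercise = 0.000000; V(2,0) = max -> 0.000000
  V(2,1) = exp(-r*dt) * [p*0.000000 + (1-p)*15.312146] = 8.476024; exercise = 2.470000; V(2,1) = max -> 8.476024
  V(2,2) = exp(-r*dt) * [p*15.312146 + (1-p)*31.450291] = 24.062753; exercise = 24.654277; V(2,2) = max -> 24.654277
  V(1,0) = exp(-r*dt) * [p*0.000000 + (1-p)*8.476024] = 4.691895; exercise = 0.000000; V(1,0) = max -> 4.691895
  V(1,1) = exp(-r*dt) * [p*8.476024 + (1-p)*24.654277] = 17.330376; exercise = 15.312146; V(1,1) = max -> 17.330376
  V(0,0) = exp(-r*dt) * [p*4.691895 + (1-p)*17.330376] = 11.631948; exercise = 2.470000; V(0,0) = max -> 11.631948

Answer: Price = V(0,0) = 11.6319


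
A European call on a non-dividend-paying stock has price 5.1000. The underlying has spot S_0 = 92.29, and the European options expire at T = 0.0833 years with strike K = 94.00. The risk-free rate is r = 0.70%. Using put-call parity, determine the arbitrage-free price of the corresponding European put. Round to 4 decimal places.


Answer: Put price = 6.7552

Derivation:
Put-call parity: C - P = S_0 * exp(-qT) - K * exp(-rT).
S_0 * exp(-qT) = 92.2900 * 1.00000000 = 92.29000000
K * exp(-rT) = 94.0000 * 0.99941707 = 93.94520458
P = C - S*exp(-qT) + K*exp(-rT)
P = 5.1000 - 92.29000000 + 93.94520458 = 6.7552


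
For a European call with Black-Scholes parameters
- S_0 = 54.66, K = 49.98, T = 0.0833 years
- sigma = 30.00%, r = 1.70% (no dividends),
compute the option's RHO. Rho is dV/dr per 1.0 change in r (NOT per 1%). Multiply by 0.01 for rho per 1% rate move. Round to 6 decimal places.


d1 = 1.0934182200; d2 = 1.0068330018
phi(d1) = 0.2194303881; exp(-qT) = 1.0000000000; exp(-rT) = 0.9985849022
N(d2) = 0.8429924837
Rho = K*T*exp(-rT)*N(d2) = 49.9800 * 0.0833 * 0.9985849022 * 0.8429924837 = 3.504693

Answer: Rho = 3.504693


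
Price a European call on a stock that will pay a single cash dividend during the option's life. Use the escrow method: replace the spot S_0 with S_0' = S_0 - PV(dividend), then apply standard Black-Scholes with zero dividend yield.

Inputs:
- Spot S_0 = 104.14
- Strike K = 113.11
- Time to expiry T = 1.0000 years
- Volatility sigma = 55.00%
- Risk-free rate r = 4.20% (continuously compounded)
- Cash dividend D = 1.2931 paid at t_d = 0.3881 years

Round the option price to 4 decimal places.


PV(D) = D * exp(-r * t_d) = 1.2931 * 0.98383193 = 1.27219307
S_0' = S_0 - PV(D) = 104.1400 - 1.27219307 = 102.86780693
d1 = (ln(S_0'/K) + (r + sigma^2/2)*T) / (sigma*sqrt(T)) = 0.17878898
d2 = d1 - sigma*sqrt(T) = -0.37121102
exp(-rT) = 0.95886978
N(d1) = 0.57094830; N(d2) = 0.35524018
C = S_0' * N(d1) - K * exp(-rT) * N(d2) = 102.86780693 * 0.57094830 - 113.1100 * 0.95886978 * 0.35524018 = 20.2036

Answer: Price = 20.2036


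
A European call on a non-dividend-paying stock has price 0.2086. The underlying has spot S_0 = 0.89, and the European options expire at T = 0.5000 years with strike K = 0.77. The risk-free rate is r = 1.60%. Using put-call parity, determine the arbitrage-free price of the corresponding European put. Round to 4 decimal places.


Put-call parity: C - P = S_0 * exp(-qT) - K * exp(-rT).
S_0 * exp(-qT) = 0.8900 * 1.00000000 = 0.89000000
K * exp(-rT) = 0.7700 * 0.99203191 = 0.76386457
P = C - S*exp(-qT) + K*exp(-rT)
P = 0.2086 - 0.89000000 + 0.76386457 = 0.0825

Answer: Put price = 0.0825


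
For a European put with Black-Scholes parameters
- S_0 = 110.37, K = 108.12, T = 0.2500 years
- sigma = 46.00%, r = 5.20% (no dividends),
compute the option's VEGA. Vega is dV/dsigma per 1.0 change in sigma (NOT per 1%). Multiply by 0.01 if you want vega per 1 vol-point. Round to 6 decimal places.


d1 = 0.2610723321; d2 = 0.0310723321
phi(d1) = 0.3855756315; exp(-qT) = 1.0000000000; exp(-rT) = 0.9870841350
Vega = S * exp(-qT) * phi(d1) * sqrt(T) = 110.3700 * 1.0000000000 * 0.3855756315 * 0.5000000000 = 21.277991

Answer: Vega = 21.277991


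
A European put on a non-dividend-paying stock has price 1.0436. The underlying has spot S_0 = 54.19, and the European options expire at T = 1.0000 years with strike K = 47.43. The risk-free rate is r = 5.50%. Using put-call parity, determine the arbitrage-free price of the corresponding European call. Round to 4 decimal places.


Answer: Call price = 10.3418

Derivation:
Put-call parity: C - P = S_0 * exp(-qT) - K * exp(-rT).
S_0 * exp(-qT) = 54.1900 * 1.00000000 = 54.19000000
K * exp(-rT) = 47.4300 * 0.94648515 = 44.89179057
C = P + S*exp(-qT) - K*exp(-rT)
C = 1.0436 + 54.19000000 - 44.89179057 = 10.3418


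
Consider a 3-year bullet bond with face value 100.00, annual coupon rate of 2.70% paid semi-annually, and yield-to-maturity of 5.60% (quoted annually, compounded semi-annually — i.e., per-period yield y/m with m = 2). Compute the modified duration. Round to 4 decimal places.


Answer: Modified duration = 2.8180

Derivation:
Coupon per period c = face * coupon_rate / m = 1.350000
Periods per year m = 2; per-period yield y/m = 0.028000
Number of cashflows N = 6
Cashflows (t years, CF_t, discount factor 1/(1+y/m)^(m*t), PV):
  t = 0.5000: CF_t = 1.350000, DF = 0.972763, PV = 1.313230
  t = 1.0000: CF_t = 1.350000, DF = 0.946267, PV = 1.277461
  t = 1.5000: CF_t = 1.350000, DF = 0.920493, PV = 1.242666
  t = 2.0000: CF_t = 1.350000, DF = 0.895422, PV = 1.208819
  t = 2.5000: CF_t = 1.350000, DF = 0.871033, PV = 1.175894
  t = 3.0000: CF_t = 101.350000, DF = 0.847308, PV = 85.874667
Price P = sum_t PV_t = 92.092736
First compute Macaulay numerator sum_t t * PV_t:
  t * PV_t at t = 0.5000: 0.656615
  t * PV_t at t = 1.0000: 1.277461
  t * PV_t at t = 1.5000: 1.863999
  t * PV_t at t = 2.0000: 2.417638
  t * PV_t at t = 2.5000: 2.939735
  t * PV_t at t = 3.0000: 257.624000
Macaulay duration D = 266.779448 / 92.092736 = 2.896857
Modified duration = D / (1 + y/m) = 2.896857 / (1 + 0.028000) = 2.817954


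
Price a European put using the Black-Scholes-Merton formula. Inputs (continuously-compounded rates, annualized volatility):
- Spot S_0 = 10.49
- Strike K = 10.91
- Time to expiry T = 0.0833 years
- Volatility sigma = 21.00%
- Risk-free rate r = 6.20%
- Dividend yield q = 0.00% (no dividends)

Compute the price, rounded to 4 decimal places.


d1 = (ln(S/K) + (r - q + 0.5*sigma^2) * T) / (sigma * sqrt(T)) = -0.53219266
d2 = d1 - sigma * sqrt(T) = -0.59280232
exp(-rT) = 0.99484871; exp(-qT) = 1.00000000
P = K * exp(-rT) * N(-d2) - S_0 * exp(-qT) * N(-d1)
N(-d1) = 0.70270372; N(-d2) = 0.72334327
P = 10.9100 * 0.99484871 * 0.72334327 - 10.4900 * 1.00000000 * 0.70270372 = 0.4797

Answer: Price = 0.4797


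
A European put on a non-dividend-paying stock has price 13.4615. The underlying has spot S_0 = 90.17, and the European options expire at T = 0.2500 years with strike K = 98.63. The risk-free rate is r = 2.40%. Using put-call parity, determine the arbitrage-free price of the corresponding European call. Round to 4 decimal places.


Put-call parity: C - P = S_0 * exp(-qT) - K * exp(-rT).
S_0 * exp(-qT) = 90.1700 * 1.00000000 = 90.17000000
K * exp(-rT) = 98.6300 * 0.99401796 = 98.03999179
C = P + S*exp(-qT) - K*exp(-rT)
C = 13.4615 + 90.17000000 - 98.03999179 = 5.5915

Answer: Call price = 5.5915


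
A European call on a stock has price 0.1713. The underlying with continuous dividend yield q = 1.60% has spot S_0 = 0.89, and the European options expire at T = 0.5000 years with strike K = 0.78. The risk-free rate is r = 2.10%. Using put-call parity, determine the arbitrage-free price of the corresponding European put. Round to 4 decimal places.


Answer: Put price = 0.0602

Derivation:
Put-call parity: C - P = S_0 * exp(-qT) - K * exp(-rT).
S_0 * exp(-qT) = 0.8900 * 0.99203191 = 0.88290840
K * exp(-rT) = 0.7800 * 0.98955493 = 0.77185285
P = C - S*exp(-qT) + K*exp(-rT)
P = 0.1713 - 0.88290840 + 0.77185285 = 0.0602


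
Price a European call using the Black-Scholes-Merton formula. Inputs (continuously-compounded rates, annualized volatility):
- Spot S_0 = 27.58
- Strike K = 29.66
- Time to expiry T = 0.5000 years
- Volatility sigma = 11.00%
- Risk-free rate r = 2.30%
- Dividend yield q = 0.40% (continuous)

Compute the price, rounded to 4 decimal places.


Answer: Price = 0.2596

Derivation:
d1 = (ln(S/K) + (r - q + 0.5*sigma^2) * T) / (sigma * sqrt(T)) = -0.77374792
d2 = d1 - sigma * sqrt(T) = -0.85152967
exp(-rT) = 0.98856587; exp(-qT) = 0.99800200
C = S_0 * exp(-qT) * N(d1) - K * exp(-rT) * N(d2)
N(d1) = 0.21953994; N(d2) = 0.19723759
C = 27.5800 * 0.99800200 * 0.21953994 - 29.6600 * 0.98856587 * 0.19723759 = 0.2596


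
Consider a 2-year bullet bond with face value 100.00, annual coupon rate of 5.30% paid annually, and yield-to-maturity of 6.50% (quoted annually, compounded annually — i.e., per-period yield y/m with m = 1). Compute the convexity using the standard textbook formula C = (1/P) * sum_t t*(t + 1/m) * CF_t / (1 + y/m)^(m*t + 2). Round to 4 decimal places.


Coupon per period c = face * coupon_rate / m = 5.300000
Periods per year m = 1; per-period yield y/m = 0.065000
Number of cashflows N = 2
Cashflows (t years, CF_t, discount factor 1/(1+y/m)^(m*t), PV):
  t = 1.0000: CF_t = 5.300000, DF = 0.938967, PV = 4.976526
  t = 2.0000: CF_t = 105.300000, DF = 0.881659, PV = 92.838722
Price P = sum_t PV_t = 97.815248
Convexity numerator sum_t t*(t + 1/m) * CF_t / (1+y/m)^(m*t + 2):
  t = 1.0000: term = 8.775200
  t = 2.0000: term = 491.112729
Convexity = (1/P) * sum = 499.887929 / 97.815248 = 5.110532

Answer: Convexity = 5.1105


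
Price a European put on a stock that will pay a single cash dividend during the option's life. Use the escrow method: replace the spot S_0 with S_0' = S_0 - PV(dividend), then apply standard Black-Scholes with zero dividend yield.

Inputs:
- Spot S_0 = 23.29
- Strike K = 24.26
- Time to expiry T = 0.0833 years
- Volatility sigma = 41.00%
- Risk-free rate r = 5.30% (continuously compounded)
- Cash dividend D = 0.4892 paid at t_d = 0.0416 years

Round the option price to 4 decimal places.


Answer: Price = 1.9117

Derivation:
PV(D) = D * exp(-r * t_d) = 0.4892 * 0.99779763 = 0.48812260
S_0' = S_0 - PV(D) = 23.2900 - 0.48812260 = 22.80187740
d1 = (ln(S_0'/K) + (r + sigma^2/2)*T) / (sigma*sqrt(T)) = -0.42735085
d2 = d1 - sigma*sqrt(T) = -0.54568398
exp(-rT) = 0.99559483
N(-d1) = 0.66543810; N(-d2) = 0.70735841
P = K * exp(-rT) * N(-d2) - S_0' * N(-d1) = 24.2600 * 0.99559483 * 0.70735841 - 22.80187740 * 0.66543810 = 1.9117


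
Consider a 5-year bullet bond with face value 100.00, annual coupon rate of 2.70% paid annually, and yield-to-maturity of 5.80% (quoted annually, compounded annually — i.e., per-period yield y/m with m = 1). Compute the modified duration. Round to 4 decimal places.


Coupon per period c = face * coupon_rate / m = 2.700000
Periods per year m = 1; per-period yield y/m = 0.058000
Number of cashflows N = 5
Cashflows (t years, CF_t, discount factor 1/(1+y/m)^(m*t), PV):
  t = 1.0000: CF_t = 2.700000, DF = 0.945180, PV = 2.551985
  t = 2.0000: CF_t = 2.700000, DF = 0.893364, PV = 2.412084
  t = 3.0000: CF_t = 2.700000, DF = 0.844390, PV = 2.279853
  t = 4.0000: CF_t = 2.700000, DF = 0.798100, PV = 2.154870
  t = 5.0000: CF_t = 102.700000, DF = 0.754348, PV = 77.471525
Price P = sum_t PV_t = 86.870317
First compute Macaulay numerator sum_t t * PV_t:
  t * PV_t at t = 1.0000: 2.551985
  t * PV_t at t = 2.0000: 4.824168
  t * PV_t at t = 3.0000: 6.839558
  t * PV_t at t = 4.0000: 8.619480
  t * PV_t at t = 5.0000: 387.357625
Macaulay duration D = 410.192816 / 86.870317 = 4.721898
Modified duration = D / (1 + y/m) = 4.721898 / (1 + 0.058000) = 4.463042

Answer: Modified duration = 4.4630


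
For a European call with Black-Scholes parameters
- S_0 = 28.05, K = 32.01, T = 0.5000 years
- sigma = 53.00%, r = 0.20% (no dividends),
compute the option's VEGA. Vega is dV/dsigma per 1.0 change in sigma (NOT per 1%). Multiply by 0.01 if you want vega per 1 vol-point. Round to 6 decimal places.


Answer: Vega = 7.809192

Derivation:
d1 = -0.1623269603; d2 = -0.5370935543
phi(d1) = 0.3937206804; exp(-qT) = 1.0000000000; exp(-rT) = 0.9990004998
Vega = S * exp(-qT) * phi(d1) * sqrt(T) = 28.0500 * 1.0000000000 * 0.3937206804 * 0.7071067812 = 7.809192


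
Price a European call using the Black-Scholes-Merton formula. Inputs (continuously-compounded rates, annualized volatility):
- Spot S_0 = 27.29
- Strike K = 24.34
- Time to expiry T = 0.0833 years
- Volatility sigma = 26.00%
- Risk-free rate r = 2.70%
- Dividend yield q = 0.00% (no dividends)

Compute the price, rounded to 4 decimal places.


Answer: Price = 3.0546

Derivation:
d1 = (ln(S/K) + (r - q + 0.5*sigma^2) * T) / (sigma * sqrt(T)) = 1.59199168
d2 = d1 - sigma * sqrt(T) = 1.51695116
exp(-rT) = 0.99775343; exp(-qT) = 1.00000000
C = S_0 * exp(-qT) * N(d1) - K * exp(-rT) * N(d2)
N(d1) = 0.94430671; N(d2) = 0.93536049
C = 27.2900 * 1.00000000 * 0.94430671 - 24.3400 * 0.99775343 * 0.93536049 = 3.0546


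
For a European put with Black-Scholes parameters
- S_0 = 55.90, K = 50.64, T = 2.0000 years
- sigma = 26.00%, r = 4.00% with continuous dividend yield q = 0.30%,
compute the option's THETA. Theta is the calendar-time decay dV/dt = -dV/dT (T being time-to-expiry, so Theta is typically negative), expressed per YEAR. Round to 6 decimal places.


d1 = 0.6538632787; d2 = 0.2861677525
phi(d1) = 0.3221599470; exp(-qT) = 0.9940179641; exp(-rT) = 0.9231163464
Theta = -S*exp(-qT)*phi(d1)*sigma/(2*sqrt(T)) + r*K*exp(-rT)*N(-d2) - q*S*exp(-qT)*N(-d1)
N(-d1) = 0.2565999470; N(-d2) = 0.3873748206; sqrt(T) = 1.4142135624
Term 1 = -55.9000 * 0.9940179641 * 0.3221599470 * 0.2600 / (2 * 1.4142135624) = -1.6455305161
Term 2 = 0.0400 * 50.6400 * 0.9231163464 * 0.3873748206 = 0.7243384141
Term 3 = -0.0030 * 55.9000 * 0.9940179641 * 0.2565999470 = -0.0427743933
Theta = -1.6455305161 + (0.7243384141) + (-0.0427743933) = -0.963966

Answer: Theta = -0.963966


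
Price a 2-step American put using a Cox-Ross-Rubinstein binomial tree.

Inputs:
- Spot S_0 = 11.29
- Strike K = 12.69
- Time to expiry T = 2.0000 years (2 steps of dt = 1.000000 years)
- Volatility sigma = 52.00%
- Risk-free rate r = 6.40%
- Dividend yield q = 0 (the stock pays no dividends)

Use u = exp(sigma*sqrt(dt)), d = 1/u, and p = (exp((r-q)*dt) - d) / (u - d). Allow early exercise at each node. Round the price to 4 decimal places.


dt = T/N = 1.000000
u = exp(sigma*sqrt(dt)) = 1.682028; d = 1/u = 0.594521
p = (exp((r-q)*dt) - d) / (u - d) = 0.433626
Discount per step: exp(-r*dt) = 0.938005
Stock lattice S(k, i) with i counting down-moves:
  k=0: S(0,0) = 11.2900
  k=1: S(1,0) = 18.9901; S(1,1) = 6.7121
  k=2: S(2,0) = 31.9419; S(2,1) = 11.2900; S(2,2) = 3.9905
Terminal payoffs V(N, i) = max(K - S_T, 0):
  V(2,0) = 0.000000; V(2,1) = 1.400000; V(2,2) = 8.699497
Backward induction: V(k, i) = exp(-r*dt) * [p * V(k+1, i) + (1-p) * V(k+1, i+1)]; then take max(V_cont, immediate exercise) for American.
  V(1,0) = exp(-r*dt) * [p*0.000000 + (1-p)*1.400000] = 0.743766; exercise = 0.000000; V(1,0) = max -> 0.743766
  V(1,1) = exp(-r*dt) * [p*1.400000 + (1-p)*8.699497] = 5.191146; exercise = 5.977863; V(1,1) = max -> 5.977863
  V(0,0) = exp(-r*dt) * [p*0.743766 + (1-p)*5.977863] = 3.478329; exercise = 1.400000; V(0,0) = max -> 3.478329

Answer: Price = V(0,0) = 3.4783


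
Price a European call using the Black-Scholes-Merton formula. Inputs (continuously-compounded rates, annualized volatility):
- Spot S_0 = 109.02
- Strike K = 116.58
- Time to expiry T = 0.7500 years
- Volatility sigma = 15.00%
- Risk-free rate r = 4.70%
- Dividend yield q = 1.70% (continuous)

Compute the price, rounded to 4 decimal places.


Answer: Price = 3.5811

Derivation:
d1 = (ln(S/K) + (r - q + 0.5*sigma^2) * T) / (sigma * sqrt(T)) = -0.27796630
d2 = d1 - sigma * sqrt(T) = -0.40787011
exp(-rT) = 0.96536405; exp(-qT) = 0.98733094
C = S_0 * exp(-qT) * N(d1) - K * exp(-rT) * N(d2)
N(d1) = 0.39051912; N(d2) = 0.34168452
C = 109.0200 * 0.98733094 * 0.39051912 - 116.5800 * 0.96536405 * 0.34168452 = 3.5811


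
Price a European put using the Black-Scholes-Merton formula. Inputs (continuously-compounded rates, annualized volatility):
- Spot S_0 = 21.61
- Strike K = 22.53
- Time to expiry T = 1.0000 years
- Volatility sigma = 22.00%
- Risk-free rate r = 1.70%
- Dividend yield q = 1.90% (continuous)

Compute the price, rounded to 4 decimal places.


Answer: Price = 2.4093

Derivation:
d1 = (ln(S/K) + (r - q + 0.5*sigma^2) * T) / (sigma * sqrt(T)) = -0.08859811
d2 = d1 - sigma * sqrt(T) = -0.30859811
exp(-rT) = 0.98314368; exp(-qT) = 0.98117936
P = K * exp(-rT) * N(-d2) - S_0 * exp(-qT) * N(-d1)
N(-d1) = 0.53529934; N(-d2) = 0.62118637
P = 22.5300 * 0.98314368 * 0.62118637 - 21.6100 * 0.98117936 * 0.53529934 = 2.4093


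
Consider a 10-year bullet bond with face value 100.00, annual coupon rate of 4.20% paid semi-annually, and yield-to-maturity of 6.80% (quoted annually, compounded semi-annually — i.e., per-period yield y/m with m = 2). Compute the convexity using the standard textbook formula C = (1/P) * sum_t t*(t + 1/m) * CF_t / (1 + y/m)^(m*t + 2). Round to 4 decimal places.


Answer: Convexity = 73.1229

Derivation:
Coupon per period c = face * coupon_rate / m = 2.100000
Periods per year m = 2; per-period yield y/m = 0.034000
Number of cashflows N = 20
Cashflows (t years, CF_t, discount factor 1/(1+y/m)^(m*t), PV):
  t = 0.5000: CF_t = 2.100000, DF = 0.967118, PV = 2.030948
  t = 1.0000: CF_t = 2.100000, DF = 0.935317, PV = 1.964166
  t = 1.5000: CF_t = 2.100000, DF = 0.904562, PV = 1.899580
  t = 2.0000: CF_t = 2.100000, DF = 0.874818, PV = 1.837118
  t = 2.5000: CF_t = 2.100000, DF = 0.846052, PV = 1.776710
  t = 3.0000: CF_t = 2.100000, DF = 0.818233, PV = 1.718288
  t = 3.5000: CF_t = 2.100000, DF = 0.791327, PV = 1.661788
  t = 4.0000: CF_t = 2.100000, DF = 0.765307, PV = 1.607145
  t = 4.5000: CF_t = 2.100000, DF = 0.740142, PV = 1.554299
  t = 5.0000: CF_t = 2.100000, DF = 0.715805, PV = 1.503190
  t = 5.5000: CF_t = 2.100000, DF = 0.692268, PV = 1.453762
  t = 6.0000: CF_t = 2.100000, DF = 0.669505, PV = 1.405960
  t = 6.5000: CF_t = 2.100000, DF = 0.647490, PV = 1.359729
  t = 7.0000: CF_t = 2.100000, DF = 0.626199, PV = 1.315018
  t = 7.5000: CF_t = 2.100000, DF = 0.605608, PV = 1.271778
  t = 8.0000: CF_t = 2.100000, DF = 0.585695, PV = 1.229959
  t = 8.5000: CF_t = 2.100000, DF = 0.566436, PV = 1.189516
  t = 9.0000: CF_t = 2.100000, DF = 0.547810, PV = 1.150402
  t = 9.5000: CF_t = 2.100000, DF = 0.529797, PV = 1.112574
  t = 10.0000: CF_t = 102.100000, DF = 0.512377, PV = 52.313643
Price P = sum_t PV_t = 81.355573
Convexity numerator sum_t t*(t + 1/m) * CF_t / (1+y/m)^(m*t + 2):
  t = 0.5000: term = 0.949790
  t = 1.0000: term = 2.755678
  t = 1.5000: term = 5.330131
  t = 2.0000: term = 8.591442
  t = 2.5000: term = 12.463407
  t = 3.0000: term = 16.875020
  t = 3.5000: term = 21.760180
  t = 4.0000: term = 27.057422
  t = 4.5000: term = 32.709649
  t = 5.0000: term = 38.663888
  t = 5.5000: term = 44.871050
  t = 6.0000: term = 51.285708
  t = 6.5000: term = 57.865886
  t = 7.0000: term = 64.572853
  t = 7.5000: term = 71.370935
  t = 8.0000: term = 78.227330
  t = 8.5000: term = 85.111941
  t = 9.0000: term = 91.997205
  t = 9.5000: term = 98.857947
  t = 10.0000: term = 5137.634309
Convexity = (1/P) * sum = 5948.951772 / 81.355573 = 73.122855


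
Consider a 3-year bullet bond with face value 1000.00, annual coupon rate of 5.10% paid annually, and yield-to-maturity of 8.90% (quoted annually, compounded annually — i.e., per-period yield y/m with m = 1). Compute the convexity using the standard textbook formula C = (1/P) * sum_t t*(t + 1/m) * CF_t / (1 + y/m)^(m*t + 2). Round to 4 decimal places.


Coupon per period c = face * coupon_rate / m = 51.000000
Periods per year m = 1; per-period yield y/m = 0.089000
Number of cashflows N = 3
Cashflows (t years, CF_t, discount factor 1/(1+y/m)^(m*t), PV):
  t = 1.0000: CF_t = 51.000000, DF = 0.918274, PV = 46.831956
  t = 2.0000: CF_t = 51.000000, DF = 0.843226, PV = 43.004551
  t = 3.0000: CF_t = 1051.000000, DF = 0.774313, PV = 813.802607
Price P = sum_t PV_t = 903.639114
Convexity numerator sum_t t*(t + 1/m) * CF_t / (1+y/m)^(m*t + 2):
  t = 1.0000: term = 78.979891
  t = 2.0000: term = 217.575459
  t = 3.0000: term = 8234.638972
Convexity = (1/P) * sum = 8531.194321 / 903.639114 = 9.440931

Answer: Convexity = 9.4409


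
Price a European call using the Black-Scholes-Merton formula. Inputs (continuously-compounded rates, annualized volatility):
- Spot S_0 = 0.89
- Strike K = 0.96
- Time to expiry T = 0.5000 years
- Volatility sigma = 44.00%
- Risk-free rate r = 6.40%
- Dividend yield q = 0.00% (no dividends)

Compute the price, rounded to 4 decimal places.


Answer: Price = 0.0937

Derivation:
d1 = (ln(S/K) + (r - q + 0.5*sigma^2) * T) / (sigma * sqrt(T)) = 0.01506838
d2 = d1 - sigma * sqrt(T) = -0.29605861
exp(-rT) = 0.96850658; exp(-qT) = 1.00000000
C = S_0 * exp(-qT) * N(d1) - K * exp(-rT) * N(d2)
N(d1) = 0.50601118; N(d2) = 0.38359266
C = 0.8900 * 1.00000000 * 0.50601118 - 0.9600 * 0.96850658 * 0.38359266 = 0.0937


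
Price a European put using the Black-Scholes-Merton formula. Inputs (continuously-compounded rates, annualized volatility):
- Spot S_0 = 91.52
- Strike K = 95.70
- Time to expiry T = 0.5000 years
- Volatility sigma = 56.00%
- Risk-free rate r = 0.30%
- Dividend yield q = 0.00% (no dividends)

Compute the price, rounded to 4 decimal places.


d1 = (ln(S/K) + (r - q + 0.5*sigma^2) * T) / (sigma * sqrt(T)) = 0.08899249
d2 = d1 - sigma * sqrt(T) = -0.30698730
exp(-rT) = 0.99850112; exp(-qT) = 1.00000000
P = K * exp(-rT) * N(-d2) - S_0 * exp(-qT) * N(-d1)
N(-d1) = 0.46454394; N(-d2) = 0.62057348
P = 95.7000 * 0.99850112 * 0.62057348 - 91.5200 * 1.00000000 * 0.46454394 = 16.7848

Answer: Price = 16.7848
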